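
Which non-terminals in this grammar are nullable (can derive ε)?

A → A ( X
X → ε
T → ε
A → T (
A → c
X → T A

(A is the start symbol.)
{ 'T', 'X' }

A non-terminal is nullable if it can derive ε (the empty string): either it has an ε-production, or it has a production whose right-hand side consists entirely of nullable non-terminals.

ε-productions: X → ε, T → ε
So X, T are immediately nullable.
No further non-terminal can be added: every production for the remaining non-terminals contains a terminal or a non-nullable non-terminal.
Nullable = { 'T', 'X' }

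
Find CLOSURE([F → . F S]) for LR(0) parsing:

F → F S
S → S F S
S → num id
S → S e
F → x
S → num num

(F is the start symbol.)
Start with: [F → . F S]
  [F → . F S] has the dot before F: add [F → . x]
No further items can be added.

CLOSURE = { [F → . F S], [F → . x] }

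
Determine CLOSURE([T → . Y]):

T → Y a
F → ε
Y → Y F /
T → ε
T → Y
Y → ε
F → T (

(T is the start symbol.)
To compute CLOSURE, for each item [A → α.Bβ] where B is a non-terminal, add [B → .γ] for all productions B → γ; repeat for the newly added items until nothing changes.

Start with: [T → . Y]
  [T → . Y] has the dot before Y: add [Y → . Y F /], [Y → .]
No further items can be added.

CLOSURE = { [T → . Y], [Y → . Y F /], [Y → .] }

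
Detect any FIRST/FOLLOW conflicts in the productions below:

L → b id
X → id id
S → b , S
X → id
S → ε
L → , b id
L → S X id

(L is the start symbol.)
Nullable non-terminals: S.

S: nullable alternative(s) S → ε; FOLLOW(S) = { 'id' }
  S → b , S: FIRST \ {ε} = { 'b' } — disjoint from FOLLOW(S)
  S → ε: FIRST \ {ε} = { } — this is the only nullable alternative, skip

L, X have no nullable alternative, so no FIRST/FOLLOW check is needed there.

No FIRST/FOLLOW conflicts found.

Answer: No FIRST/FOLLOW conflicts.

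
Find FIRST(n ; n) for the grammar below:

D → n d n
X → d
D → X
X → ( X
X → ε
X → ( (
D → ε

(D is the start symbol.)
To compute FIRST(n ; n), process the symbols left to right:
Symbol n is a terminal. Add 'n' and stop.
FIRST(n ; n) = { 'n' }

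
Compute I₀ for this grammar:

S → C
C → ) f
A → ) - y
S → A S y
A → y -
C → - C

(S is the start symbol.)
First, augment the grammar with S' → S
I₀ = CLOSURE({ [S' → . S] }):
  [S' → . S] has the dot before S: add [S → . C], [S → . A S y]
  [S → . C] has the dot before C: add [C → . ) f], [C → . - C]
  [S → . A S y] has the dot before A: add [A → . ) - y], [A → . y -]
No further items can be added.

I₀ = { [A → . ) - y], [A → . y -], [C → . ) f], [C → . - C], [S → . A S y], [S → . C], [S' → . S] }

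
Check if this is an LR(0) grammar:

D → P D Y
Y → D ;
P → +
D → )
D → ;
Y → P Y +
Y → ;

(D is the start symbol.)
A grammar is LR(0) if no state in the canonical LR(0) collection has:
  - both a shift item (dot before a terminal) and a complete item (shift-reduce conflict), or
  - two or more complete items (reduce-reduce conflict; the accept item [D' → D .] counts as a complete item here).

Augment with D' → D and build the canonical LR(0) collection (I0 = CLOSURE({[D' → . D]}), then GOTO on every symbol after a dot until no new states appear). It has 16 states:
  I0: { [D → . )], [D → . ;], [D → . P D Y], [D' → . D], [P → . +] }  — shift
  I1: { [D → ) .] }  — reduce
  I2: { [P → + .] }  — reduce
  I3: { [D → ; .] }  — reduce
  I4: { [D' → D .] }  — accept
  I5: { [D → . )], [D → . ;], [D → . P D Y], [D → P . D Y], [P → . +] }  — shift
  I6: { [D → . )], [D → . ;], [D → . P D Y], [D → P D . Y], [P → . +], [Y → . ;], [Y → . D ;], [Y → . P Y +] }  — shift
  I7: { [D → ; .], [Y → ; .] }  — 2 reduces
  I8: { [Y → D . ;] }  — shift
  I9: { [D → . )], [D → . ;], [D → . P D Y], [D → P . D Y], [P → . +], [Y → . ;], [Y → . D ;], [Y → . P Y +], [Y → P . Y +] }  — shift
  I10: { [D → P D Y .] }  — reduce
  I11: { [D → . )], [D → . ;], [D → . P D Y], [D → P D . Y], [P → . +], [Y → . ;], [Y → . D ;], [Y → . P Y +], [Y → D . ;] }  — shift
  I12: { [Y → P Y . +] }  — shift
  I13: { [Y → P Y + .] }  — reduce
  I14: { [D → ; .], [Y → ; .], [Y → D ; .] }  — 3 reduces
  I15: { [Y → D ; .] }  — reduce

Conflict in state I7:
  Reduce-reduce conflict: [D → ; .] and [Y → ; .]
So the grammar is NOT LR(0).

Answer: No. Reduce-reduce conflict: [D → ; .] and [Y → ; .]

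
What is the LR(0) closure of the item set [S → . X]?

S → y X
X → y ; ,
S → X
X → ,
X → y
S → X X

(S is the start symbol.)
{ [S → . X], [X → . ,], [X → . y ; ,], [X → . y] }

To compute CLOSURE, for each item [A → α.Bβ] where B is a non-terminal, add [B → .γ] for all productions B → γ; repeat for the newly added items until nothing changes.

Start with: [S → . X]
  [S → . X] has the dot before X: add [X → . y ; ,], [X → . ,], [X → . y]
No further items can be added.

CLOSURE = { [S → . X], [X → . ,], [X → . y ; ,], [X → . y] }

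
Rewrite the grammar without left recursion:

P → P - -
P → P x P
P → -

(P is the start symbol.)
P → - P'
P' → - - P'
P' → x P P'
P' → ε

P is directly left-recursive. The standard transformation for
  A → A α₁ | ... | A α_m | β₁ | ... | β_n
is
  A  → β₁ A' | ... | β_n A'
  A' → α₁ A' | ... | α_m A' | ε

P → - becomes P → - P'
P → P - - becomes P' → - - P'
P → P x P becomes P' → x P P'
Add P' → ε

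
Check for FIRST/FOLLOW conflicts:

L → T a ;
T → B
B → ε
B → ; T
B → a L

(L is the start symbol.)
Yes. B → a L with FOLLOW(B) on { 'a' }

A FIRST/FOLLOW conflict occurs when a non-terminal N has a nullable alternative N → β (β ⇒* ε) and another alternative N → α with FIRST(α) ∩ FOLLOW(N) ≠ ∅: on such a lookahead the parser cannot decide between expanding α and letting N vanish via β.

Nullable non-terminals: B, T.

B: nullable alternative(s) B → ε; FOLLOW(B) = { 'a' }
  B → ε: FIRST \ {ε} = { } — this is the only nullable alternative, skip
  B → ; T: FIRST \ {ε} = { ';' } — disjoint from FOLLOW(B)
  B → a L: FIRST \ {ε} = { 'a' } — overlaps FOLLOW(B) on { 'a' }: CONFLICT
T has a nullable alternative but only one production, so nothing to check.

L has no nullable alternative, so no FIRST/FOLLOW check is needed there.

So the grammar has 1 FIRST/FOLLOW conflict (marked CONFLICT above).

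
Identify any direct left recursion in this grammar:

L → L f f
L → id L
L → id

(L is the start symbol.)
L → L f f: LEFT RECURSIVE (starts with L)
L → id L: starts with id
L → id: starts with id

The grammar has direct left recursion on: L.

Answer: Yes, L is left-recursive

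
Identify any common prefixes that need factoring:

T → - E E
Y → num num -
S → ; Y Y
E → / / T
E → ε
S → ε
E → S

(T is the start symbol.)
Left-factoring is needed when two productions for the same non-terminal
share a common prefix on the right-hand side.

Productions for S:
  S → ; Y Y
  S → ε
Productions for E:
  E → / / T
  E → ε
  E → S

No common prefixes found.

Answer: No, left-factoring is not needed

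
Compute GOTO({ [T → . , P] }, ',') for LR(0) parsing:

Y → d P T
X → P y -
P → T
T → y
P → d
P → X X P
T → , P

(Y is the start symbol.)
GOTO(I, ',') = CLOSURE({ [A → αX.β] : [A → α.Xβ] ∈ I, X = ',' })

Items with dot before ',', with the dot advanced:
  [T → . , P] → [T → , . P]
Closure of the advanced items:
  [T → , . P] has the dot before P: add [P → . T], [P → . d], [P → . X X P]
  [P → . T] has the dot before T: add [T → . y], [T → . , P]
  [P → . X X P] has the dot before X: add [X → . P y -]

GOTO = { [P → . T], [P → . X X P], [P → . d], [T → , . P], [T → . , P], [T → . y], [X → . P y -] }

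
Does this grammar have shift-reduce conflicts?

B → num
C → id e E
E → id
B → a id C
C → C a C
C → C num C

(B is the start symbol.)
Augment with B' → B and build the canonical LR(0) collection (I0 = CLOSURE({[B' → . B]}), then GOTO on every symbol after a dot until no new states appear). It has 14 states:
  I0: { [B → . a id C], [B → . num], [B' → . B] }  — shift
  I1: { [B' → B .] }  — accept
  I2: { [B → a . id C] }  — shift
  I3: { [B → num .] }  — reduce
  I4: { [B → a id . C], [C → . C a C], [C → . C num C], [C → . id e E] }  — shift
  I5: { [B → a id C .], [C → C . a C], [C → C . num C] }  — shift, reduce
  I6: { [C → id . e E] }  — shift
  I7: { [C → id e . E], [E → . id] }  — shift
  I8: { [C → id e E .] }  — reduce
  I9: { [E → id .] }  — reduce
  I10: { [C → . C a C], [C → . C num C], [C → . id e E], [C → C a . C] }  — shift
  I11: { [C → . C a C], [C → . C num C], [C → . id e E], [C → C num . C] }  — shift
  I12: { [C → C . a C], [C → C . num C], [C → C num C .] }  — shift, reduce
  I13: { [C → C . a C], [C → C . num C], [C → C a C .] }  — shift, reduce

I5 contains reduce item [B → a id C .] and shift items [C → C . a C], [C → C . num C] — shift-reduce conflict.
I12 contains reduce item [C → C num C .] and shift items [C → C . a C], [C → C . num C] — shift-reduce conflict.
I13 contains reduce item [C → C a C .] and shift items [C → C . a C], [C → C . num C] — shift-reduce conflict.

Answer: Yes — I5: [B → a id C .] vs [C → C . a C]; I12: [C → C num C .] vs [C → C . a C]; I13: [C → C a C .] vs [C → C . a C]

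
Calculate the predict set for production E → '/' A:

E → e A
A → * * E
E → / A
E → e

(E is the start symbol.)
{ '/' }

PREDICT(E → '/' A) = (FIRST(RHS) \ {ε}) ∪ (FOLLOW(E) if ε ∈ FIRST(RHS), i.e. RHS ⇒* ε)
FIRST('/' A) = { '/' }
ε ∉ FIRST('/' A), so FOLLOW(E) is not added.
PREDICT(E → '/' A) = { '/' }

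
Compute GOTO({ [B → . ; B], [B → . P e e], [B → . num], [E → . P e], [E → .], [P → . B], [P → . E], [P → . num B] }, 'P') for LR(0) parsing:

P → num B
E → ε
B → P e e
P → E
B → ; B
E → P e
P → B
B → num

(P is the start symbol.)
GOTO(I, 'P') = CLOSURE({ [A → αX.β] : [A → α.Xβ] ∈ I, X = 'P' })

Items with dot before 'P', with the dot advanced:
  [B → . P e e] → [B → P . e e]
  [E → . P e] → [E → P . e]
Closure adds nothing (no advanced item has the dot before a non-terminal).

GOTO = { [B → P . e e], [E → P . e] }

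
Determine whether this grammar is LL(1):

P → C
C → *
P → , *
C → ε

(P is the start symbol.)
Yes, the grammar is LL(1).

Relevant sets:
  FIRST(C) = { '*', ε }
  FOLLOW(P) = { $ }
  FOLLOW(C) = { $ }

For P:
  PREDICT(P → C) = { $, '*' }
  PREDICT(P → ',' '*') = { ',' }
For C:
  PREDICT(C → '*') = { '*' }
  PREDICT(C → ε) = { $ }

All predict sets are disjoint. The grammar IS LL(1).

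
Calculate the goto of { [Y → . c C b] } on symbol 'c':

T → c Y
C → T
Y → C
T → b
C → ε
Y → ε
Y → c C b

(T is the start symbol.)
{ [C → . T], [C → .], [T → . b], [T → . c Y], [Y → c . C b] }

GOTO(I, 'c') = CLOSURE({ [A → αX.β] : [A → α.Xβ] ∈ I, X = 'c' })

Items with dot before 'c', with the dot advanced:
  [Y → . c C b] → [Y → c . C b]
Closure of the advanced items:
  [Y → c . C b] has the dot before C: add [C → . T], [C → .]
  [C → . T] has the dot before T: add [T → . c Y], [T → . b]

GOTO = { [C → . T], [C → .], [T → . b], [T → . c Y], [Y → c . C b] }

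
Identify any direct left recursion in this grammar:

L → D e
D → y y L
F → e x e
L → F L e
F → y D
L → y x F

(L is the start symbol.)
No direct left recursion

L → D e: starts with D
D → y y L: starts with y
F → e x e: starts with e
L → F L e: starts with F
F → y D: starts with y
L → y x F: starts with y

No direct left recursion found.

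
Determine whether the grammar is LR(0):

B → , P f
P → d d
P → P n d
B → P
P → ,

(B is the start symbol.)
A grammar is LR(0) if no state in the canonical LR(0) collection has:
  - both a shift item (dot before a terminal) and a complete item (shift-reduce conflict), or
  - two or more complete items (reduce-reduce conflict; the accept item [B' → B .] counts as a complete item here).

Augment with B' → B and build the canonical LR(0) collection (I0 = CLOSURE({[B' → . B]}), then GOTO on every symbol after a dot until no new states appear). It has 11 states:
  I0: { [B → . , P f], [B → . P], [B' → . B], [P → . ,], [P → . P n d], [P → . d d] }  — shift
  I1: { [B → , . P f], [P → , .], [P → . ,], [P → . P n d], [P → . d d] }  — shift, reduce
  I2: { [B' → B .] }  — accept
  I3: { [B → P .], [P → P . n d] }  — shift, reduce
  I4: { [P → d . d] }  — shift
  I5: { [P → d d .] }  — reduce
  I6: { [P → P n . d] }  — shift
  I7: { [P → P n d .] }  — reduce
  I8: { [P → , .] }  — reduce
  I9: { [B → , P . f], [P → P . n d] }  — shift
  I10: { [B → , P f .] }  — reduce

Conflict in state I1:
  Shift-reduce conflict between [P → , .] and [P → . ,]
So the grammar is NOT LR(0).

Answer: No. Shift-reduce conflict between [P → , .] and [P → . ,]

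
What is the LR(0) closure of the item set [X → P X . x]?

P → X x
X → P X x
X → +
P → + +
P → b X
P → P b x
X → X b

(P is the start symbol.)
Start with: [X → P X . x]
The dot precedes the terminal x, so nothing is added.

CLOSURE = { [X → P X . x] }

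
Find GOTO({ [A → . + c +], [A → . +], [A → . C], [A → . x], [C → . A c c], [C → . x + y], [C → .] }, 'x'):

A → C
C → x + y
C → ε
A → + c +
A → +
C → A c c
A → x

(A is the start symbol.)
GOTO(I, 'x') = CLOSURE({ [A → αX.β] : [A → α.Xβ] ∈ I, X = 'x' })

Items with dot before 'x', with the dot advanced:
  [A → . x] → [A → x .]
  [C → . x + y] → [C → x . + y]
Closure adds nothing (no advanced item has the dot before a non-terminal).

GOTO = { [A → x .], [C → x . + y] }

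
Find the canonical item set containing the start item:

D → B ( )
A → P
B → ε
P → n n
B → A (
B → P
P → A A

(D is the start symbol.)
{ [A → . P], [B → . A (], [B → . P], [B → .], [D → . B ( )], [D' → . D], [P → . A A], [P → . n n] }

First, augment the grammar with D' → D
I₀ = CLOSURE({ [D' → . D] }):
  [D' → . D] has the dot before D: add [D → . B ( )]
  [D → . B ( )] has the dot before B: add [B → .], [B → . A (], [B → . P]
  [B → . A (] has the dot before A: add [A → . P]
  [B → . P] has the dot before P: add [P → . n n], [P → . A A]
No further items can be added.

I₀ = { [A → . P], [B → . A (], [B → . P], [B → .], [D → . B ( )], [D' → . D], [P → . A A], [P → . n n] }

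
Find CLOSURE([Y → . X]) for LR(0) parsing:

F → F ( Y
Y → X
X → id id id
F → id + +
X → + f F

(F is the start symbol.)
{ [X → . + f F], [X → . id id id], [Y → . X] }

To compute CLOSURE, for each item [A → α.Bβ] where B is a non-terminal, add [B → .γ] for all productions B → γ; repeat for the newly added items until nothing changes.

Start with: [Y → . X]
  [Y → . X] has the dot before X: add [X → . id id id], [X → . + f F]
No further items can be added.

CLOSURE = { [X → . + f F], [X → . id id id], [Y → . X] }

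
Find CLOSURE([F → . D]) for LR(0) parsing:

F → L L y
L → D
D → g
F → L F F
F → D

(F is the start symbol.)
To compute CLOSURE, for each item [A → α.Bβ] where B is a non-terminal, add [B → .γ] for all productions B → γ; repeat for the newly added items until nothing changes.

Start with: [F → . D]
  [F → . D] has the dot before D: add [D → . g]
No further items can be added.

CLOSURE = { [D → . g], [F → . D] }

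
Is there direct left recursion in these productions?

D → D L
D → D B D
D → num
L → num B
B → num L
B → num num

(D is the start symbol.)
Yes, D is left-recursive

D → D L: LEFT RECURSIVE (starts with D)
D → D B D: LEFT RECURSIVE (starts with D)
D → num: starts with num
L → num B: starts with num
B → num L: starts with num
B → num num: starts with num

The grammar has direct left recursion on: D.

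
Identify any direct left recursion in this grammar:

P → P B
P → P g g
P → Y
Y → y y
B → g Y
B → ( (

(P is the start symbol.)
Yes, P is left-recursive

Direct left recursion occurs when N → N α for some non-terminal N (the right-hand side begins with the left-hand side itself).

P → P B: LEFT RECURSIVE (starts with P)
P → P g g: LEFT RECURSIVE (starts with P)
P → Y: starts with Y
Y → y y: starts with y
B → g Y: starts with g
B → ( (: starts with '('

The grammar has direct left recursion on: P.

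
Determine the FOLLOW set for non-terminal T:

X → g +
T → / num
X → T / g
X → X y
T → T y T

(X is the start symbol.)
To compute FOLLOW(T), find every occurrence of T on a right-hand side N → α T β: add FIRST(β) \ {ε}, and if β is empty or nullable also add FOLLOW(N). Iterate to a fixed point.

In X → T / g: T is followed by '/' g, add FIRST('/' g) \ {ε} = { '/' }
In T → T y T: T is followed by y T, add FIRST(y T) \ {ε} = { 'y' }
In T → T y T: T is at the end; this adds FOLLOW(T) to itself — nothing new

Taking the union: FOLLOW(T) = { '/', 'y' }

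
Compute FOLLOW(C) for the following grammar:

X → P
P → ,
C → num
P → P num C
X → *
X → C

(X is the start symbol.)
{ $, 'num' }

In P → P num C: C is at the end, add FOLLOW(P)
In X → C: C is at the end, add FOLLOW(X)

The FOLLOW sets referred to above (computed the same way, to a fixed point):
  FOLLOW(P) = { $, 'num' }
  FOLLOW(X) = { $ }

Taking the union: FOLLOW(C) = { $, 'num' }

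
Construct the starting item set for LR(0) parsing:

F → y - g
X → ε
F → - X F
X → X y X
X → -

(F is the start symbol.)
{ [F → . - X F], [F → . y - g], [F' → . F] }

First, augment the grammar with F' → F
I₀ = CLOSURE({ [F' → . F] }):
  [F' → . F] has the dot before F: add [F → . y - g], [F → . - X F]
No further items can be added.

I₀ = { [F → . - X F], [F → . y - g], [F' → . F] }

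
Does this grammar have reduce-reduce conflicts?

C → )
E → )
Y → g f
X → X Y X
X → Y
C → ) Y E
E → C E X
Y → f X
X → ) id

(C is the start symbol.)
Yes — I13: [C → ) .] vs [E → ) .]

A reduce-reduce conflict occurs when an LR(0) state has two complete items [A → α .] and [B → β .] — both call for a reduction, and with no lookahead the parser cannot choose between them.

Augment with C' → C and build the canonical LR(0) collection (I0 = CLOSURE({[C' → . C]}), then GOTO on every symbol after a dot until no new states appear). It has 18 states:
  I0: { [C → . ) Y E], [C → . )], [C' → . C] }  — shift
  I1: { [C → ) . Y E], [C → ) .], [Y → . f X], [Y → . g f] }  — shift, reduce
  I2: { [C' → C .] }  — accept
  I3: { [C → ) Y . E], [C → . ) Y E], [C → . )], [E → . )], [E → . C E X] }  — shift
  I4: { [X → . ) id], [X → . X Y X], [X → . Y], [Y → . f X], [Y → . g f], [Y → f . X] }  — shift
  I5: { [Y → g . f] }  — shift
  I6: { [Y → g f .] }  — reduce
  I7: { [X → ) . id] }  — shift
  I8: { [X → X . Y X], [Y → . f X], [Y → . g f], [Y → f X .] }  — shift, reduce
  I9: { [X → Y .] }  — reduce
  I10: { [X → . ) id], [X → . X Y X], [X → . Y], [X → X Y . X], [Y → . f X], [Y → . g f] }  — shift
  I11: { [X → X . Y X], [X → X Y X .], [Y → . f X], [Y → . g f] }  — shift, reduce
  I12: { [X → ) id .] }  — reduce
  I13: { [C → ) . Y E], [C → ) .], [E → ) .], [Y → . f X], [Y → . g f] }  — shift, 2 reduces
  I14: { [C → . ) Y E], [C → . )], [E → . )], [E → . C E X], [E → C . E X] }  — shift
  I15: { [C → ) Y E .] }  — reduce
  I16: { [E → C E . X], [X → . ) id], [X → . X Y X], [X → . Y], [Y → . f X], [Y → . g f] }  — shift
  I17: { [E → C E X .], [X → X . Y X], [Y → . f X], [Y → . g f] }  — shift, reduce

I13 contains complete items [C → ) .], [E → ) .] — reduce-reduce conflict.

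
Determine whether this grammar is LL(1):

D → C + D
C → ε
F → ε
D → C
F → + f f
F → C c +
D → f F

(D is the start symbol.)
Yes, the grammar is LL(1).

A grammar is LL(1) if for each non-terminal N with multiple productions, the predict sets of those productions are pairwise disjoint, where PREDICT(N → α) = (FIRST(α) \ {ε}) ∪ (FOLLOW(N) if α ⇒* ε).

Relevant sets:
  FIRST(C) = { ε }
  FOLLOW(D) = { $ }
  FOLLOW(F) = { $ }

For D:
  PREDICT(D → C '+' D) = { '+' }
  PREDICT(D → C) = { $ }
  PREDICT(D → f F) = { 'f' }
For F:
  PREDICT(F → ε) = { $ }
  PREDICT(F → '+' f f) = { '+' }
  PREDICT(F → C c '+') = { 'c' }
C has a single production, so nothing to check there.

All predict sets are disjoint. The grammar IS LL(1).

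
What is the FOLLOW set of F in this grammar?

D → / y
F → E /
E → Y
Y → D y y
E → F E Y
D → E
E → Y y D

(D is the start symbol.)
{ '/' }

In E → F E Y: F is followed by E Y, add FIRST(E Y) \ {ε} = { '/' }

Taking the union: FOLLOW(F) = { '/' }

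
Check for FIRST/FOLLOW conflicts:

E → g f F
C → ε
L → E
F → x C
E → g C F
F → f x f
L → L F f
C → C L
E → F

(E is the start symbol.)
Nullable non-terminals: C.
FIRST sets used below: FIRST(C) = { 'f', 'g', 'x', ε }, FIRST(L) = { 'f', 'g', 'x' }

C: nullable alternative(s) C → ε; FOLLOW(C) = { $, 'f', 'g', 'x' }
  C → ε: FIRST \ {ε} = { } — this is the only nullable alternative, skip
  C → C L: FIRST \ {ε} = { 'f', 'g', 'x' } — overlaps FOLLOW(C) on { 'f', 'g', 'x' }: CONFLICT

E, F, L have no nullable alternative, so no FIRST/FOLLOW check is needed there.

So the grammar has 1 FIRST/FOLLOW conflict (marked CONFLICT above).

Answer: Yes. C → C L with FOLLOW(C) on { 'f', 'g', 'x' }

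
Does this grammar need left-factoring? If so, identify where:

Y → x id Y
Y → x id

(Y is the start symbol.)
Left-factoring is needed when two productions for the same non-terminal
share a common prefix on the right-hand side.

Productions for Y:
  Y → x id Y
  Y → x id

Found common prefix 'x id' in productions for Y

Answer: Yes, Y has productions with common prefix 'x id'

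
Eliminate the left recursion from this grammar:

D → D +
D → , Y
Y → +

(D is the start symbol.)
D → , Y D'
D' → + D'
D' → ε
Y → +

D is directly left-recursive. The standard transformation for
  A → A α₁ | ... | A α_m | β₁ | ... | β_n
is
  A  → β₁ A' | ... | β_n A'
  A' → α₁ A' | ... | α_m A' | ε

D → , Y becomes D → , Y D'
D → D + becomes D' → + D'
Add D' → ε

Productions for other non-terminals are unchanged:
  Y → +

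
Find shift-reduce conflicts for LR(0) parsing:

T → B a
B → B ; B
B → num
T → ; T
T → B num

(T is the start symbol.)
Yes — I8: [B → B ; B .] vs [B → B . ; B]

Augment with T' → T and build the canonical LR(0) collection (I0 = CLOSURE({[T' → . T]}), then GOTO on every symbol after a dot until no new states appear). It has 10 states:
  I0: { [B → . B ; B], [B → . num], [T → . ; T], [T → . B a], [T → . B num], [T' → . T] }  — shift
  I1: { [B → . B ; B], [B → . num], [T → . ; T], [T → . B a], [T → . B num], [T → ; . T] }  — shift
  I2: { [B → B . ; B], [T → B . a], [T → B . num] }  — shift
  I3: { [T' → T .] }  — accept
  I4: { [B → num .] }  — reduce
  I5: { [B → . B ; B], [B → . num], [B → B ; . B] }  — shift
  I6: { [T → B a .] }  — reduce
  I7: { [T → B num .] }  — reduce
  I8: { [B → B . ; B], [B → B ; B .] }  — shift, reduce
  I9: { [T → ; T .] }  — reduce

I8 contains reduce item [B → B ; B .] and shift item [B → B . ; B] — shift-reduce conflict.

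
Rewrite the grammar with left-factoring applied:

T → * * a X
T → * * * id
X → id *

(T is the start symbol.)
Left-factoring transforms A → αβ₁ | αβ₂ into A → αA' and A' → β₁ | β₂
(α is the longest common prefix among the alternatives). Repeat until
no nonterminal has two alternatives with a common prefix.

Round 1: T has alternatives sharing prefix '* *'. Introduce T': T → * * T'
  Add: T' → a X
  Add: T' → * id

No remaining common prefixes — done.

Resulting grammar:
T → * * T'
T' → a X
T' → * id
X → id *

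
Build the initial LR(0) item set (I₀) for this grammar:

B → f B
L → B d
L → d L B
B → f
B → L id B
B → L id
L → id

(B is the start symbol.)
First, augment the grammar with B' → B
I₀ = CLOSURE({ [B' → . B] }):
  [B' → . B] has the dot before B: add [B → . f B], [B → . f], [B → . L id B], [B → . L id]
  [B → . L id B] has the dot before L: add [L → . B d], [L → . d L B], [L → . id]
No further items can be added.

I₀ = { [B → . L id B], [B → . L id], [B → . f B], [B → . f], [B' → . B], [L → . B d], [L → . d L B], [L → . id] }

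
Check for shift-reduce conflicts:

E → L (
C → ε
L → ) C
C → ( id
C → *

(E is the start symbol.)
Yes — I1: [C → .] vs [C → . ( id]

A shift-reduce conflict occurs when an LR(0) state has both:
  - a complete (reduce) item [A → α .] (dot at the end), and
  - a shift item [B → β . c γ] (dot before a terminal).

Augment with E' → E and build the canonical LR(0) collection (I0 = CLOSURE({[E' → . E]}), then GOTO on every symbol after a dot until no new states appear). It has 9 states:
  I0: { [E → . L (], [E' → . E], [L → . ) C] }  — shift
  I1: { [C → . ( id], [C → . *], [C → .], [L → ) . C] }  — shift, reduce
  I2: { [E' → E .] }  — accept
  I3: { [E → L . (] }  — shift
  I4: { [E → L ( .] }  — reduce
  I5: { [C → ( . id] }  — shift
  I6: { [C → * .] }  — reduce
  I7: { [L → ) C .] }  — reduce
  I8: { [C → ( id .] }  — reduce

I1 contains reduce item [C → .] and shift items [C → . ( id], [C → . *] — shift-reduce conflict.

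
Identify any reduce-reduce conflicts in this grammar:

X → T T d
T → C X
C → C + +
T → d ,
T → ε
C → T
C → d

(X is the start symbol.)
Yes — I2: [C → T .] vs [T → .]

Augment with X' → X and build the canonical LR(0) collection (I0 = CLOSURE({[X' → . X]}), then GOTO on every symbol after a dot until no new states appear). It has 11 states:
  I0: { [C → . C + +], [C → . T], [C → . d], [T → . C X], [T → . d ,], [T → .], [X → . T T d], [X' → . X] }  — shift, reduce
  I1: { [C → . C + +], [C → . T], [C → . d], [C → C . + +], [T → . C X], [T → . d ,], [T → .], [T → C . X], [X → . T T d] }  — shift, reduce
  I2: { [C → . C + +], [C → . T], [C → . d], [C → T .], [T → . C X], [T → . d ,], [T → .], [X → T . T d] }  — shift, 2 reduces
  I3: { [X' → X .] }  — accept
  I4: { [C → d .], [T → d . ,] }  — shift, reduce
  I5: { [T → d , .] }  — reduce
  I6: { [C → T .], [X → T T . d] }  — shift, reduce
  I7: { [X → T T d .] }  — reduce
  I8: { [C → C + . +] }  — shift
  I9: { [T → C X .] }  — reduce
  I10: { [C → C + + .] }  — reduce

I2 contains complete items [C → T .], [T → .] — reduce-reduce conflict.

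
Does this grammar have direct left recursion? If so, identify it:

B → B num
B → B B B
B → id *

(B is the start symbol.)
Direct left recursion occurs when N → N α for some non-terminal N (the right-hand side begins with the left-hand side itself).

B → B num: LEFT RECURSIVE (starts with B)
B → B B B: LEFT RECURSIVE (starts with B)
B → id *: starts with id

The grammar has direct left recursion on: B.

Answer: Yes, B is left-recursive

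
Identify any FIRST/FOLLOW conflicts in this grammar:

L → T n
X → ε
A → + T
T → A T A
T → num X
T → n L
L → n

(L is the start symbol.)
No FIRST/FOLLOW conflicts.

Nullable non-terminals: X.
X has a nullable alternative but only one production, so nothing to check.

A, L, T have no nullable alternative, so no FIRST/FOLLOW check is needed there.

No FIRST/FOLLOW conflicts found.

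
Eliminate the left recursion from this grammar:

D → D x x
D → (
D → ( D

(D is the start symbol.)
D → ( D'
D → ( D D'
D' → x x D'
D' → ε

D is directly left-recursive. The standard transformation for
  A → A α₁ | ... | A α_m | β₁ | ... | β_n
is
  A  → β₁ A' | ... | β_n A'
  A' → α₁ A' | ... | α_m A' | ε

D → ( becomes D → ( D'
D → ( D becomes D → ( D D'
D → D x x becomes D' → x x D'
Add D' → ε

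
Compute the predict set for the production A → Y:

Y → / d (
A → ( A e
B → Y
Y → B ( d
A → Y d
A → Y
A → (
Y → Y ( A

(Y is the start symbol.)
{ '/' }

PREDICT(A → Y) = (FIRST(RHS) \ {ε}) ∪ (FOLLOW(A) if ε ∈ FIRST(RHS), i.e. RHS ⇒* ε)
FIRST(Y) = { '/' }
FIRST(Y) = { '/' }
ε ∉ FIRST(Y), so FOLLOW(A) is not added.
PREDICT(A → Y) = { '/' }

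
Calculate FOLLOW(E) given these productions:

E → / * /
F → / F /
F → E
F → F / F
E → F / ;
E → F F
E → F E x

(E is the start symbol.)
To compute FOLLOW(E), find every occurrence of E on a right-hand side N → α E β: add FIRST(β) \ {ε}, and if β is empty or nullable also add FOLLOW(N). Iterate to a fixed point.

E is the start symbol, so $ ∈ FOLLOW(E).
In F → E: E is at the end, add FOLLOW(F)
In E → F E x: E is followed by x, add FIRST(x) \ {ε} = { 'x' }

The FOLLOW sets referred to above (computed the same way, to a fixed point):
  FOLLOW(F) = { $, '/', 'x' }

Taking the union: FOLLOW(E) = { $, '/', 'x' }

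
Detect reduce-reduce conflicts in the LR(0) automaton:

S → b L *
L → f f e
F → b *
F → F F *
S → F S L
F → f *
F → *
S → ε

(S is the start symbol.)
A reduce-reduce conflict occurs when an LR(0) state has two complete items [A → α .] and [B → β .] — both call for a reduction, and with no lookahead the parser cannot choose between them.

Augment with S' → S and build the canonical LR(0) collection (I0 = CLOSURE({[S' → . S]}), then GOTO on every symbol after a dot until no new states appear). It has 17 states:
  I0: { [F → . *], [F → . F F *], [F → . b *], [F → . f *], [S → . F S L], [S → . b L *], [S → .], [S' → . S] }  — shift, reduce
  I1: { [F → * .] }  — reduce
  I2: { [F → . *], [F → . F F *], [F → . b *], [F → . f *], [F → F . F *], [S → . F S L], [S → . b L *], [S → .], [S → F . S L] }  — shift, reduce
  I3: { [S' → S .] }  — accept
  I4: { [F → b . *], [L → . f f e], [S → b . L *] }  — shift
  I5: { [F → f . *] }  — shift
  I6: { [F → f * .] }  — reduce
  I7: { [F → b * .] }  — reduce
  I8: { [S → b L . *] }  — shift
  I9: { [L → f . f e] }  — shift
  I10: { [L → f f . e] }  — shift
  I11: { [L → f f e .] }  — reduce
  I12: { [S → b L * .] }  — reduce
  I13: { [F → . *], [F → . F F *], [F → . b *], [F → . f *], [F → F . F *], [F → F F . *], [S → . F S L], [S → . b L *], [S → .], [S → F . S L] }  — shift, reduce
  I14: { [L → . f f e], [S → F S . L] }  — shift
  I15: { [S → F S L .] }  — reduce
  I16: { [F → * .], [F → F F * .] }  — 2 reduces

I16 contains complete items [F → * .], [F → F F * .] — reduce-reduce conflict.

Answer: Yes — I16: [F → * .] vs [F → F F * .]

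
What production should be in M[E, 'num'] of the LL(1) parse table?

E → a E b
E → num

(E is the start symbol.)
To find M[E, 'num'], we find productions for E where 'num' is in the predict set (PREDICT(N → α) = (FIRST(α) \ {ε}) ∪ (FOLLOW(N) if α ⇒* ε)).

E → a E b: PREDICT = { 'a' }
E → num: PREDICT = { 'num' }
  'num' is in predict set, so this production goes in M[E, 'num']

M[E, 'num'] = E → num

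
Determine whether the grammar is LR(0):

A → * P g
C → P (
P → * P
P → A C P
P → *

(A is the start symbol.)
A grammar is LR(0) if no state in the canonical LR(0) collection has:
  - both a shift item (dot before a terminal) and a complete item (shift-reduce conflict), or
  - two or more complete items (reduce-reduce conflict; the accept item [A' → A .] counts as a complete item here).

Augment with A' → A and build the canonical LR(0) collection (I0 = CLOSURE({[A' → . A]}), then GOTO on every symbol after a dot until no new states appear). It has 12 states:
  I0: { [A → . * P g], [A' → . A] }  — shift
  I1: { [A → * . P g], [A → . * P g], [P → . * P], [P → . *], [P → . A C P] }  — shift
  I2: { [A' → A .] }  — accept
  I3: { [A → * . P g], [A → . * P g], [P → * . P], [P → * .], [P → . * P], [P → . *], [P → . A C P] }  — shift, reduce
  I4: { [A → . * P g], [C → . P (], [P → . * P], [P → . *], [P → . A C P], [P → A . C P] }  — shift
  I5: { [A → * P . g] }  — shift
  I6: { [A → * P g .] }  — reduce
  I7: { [A → . * P g], [P → . * P], [P → . *], [P → . A C P], [P → A C . P] }  — shift
  I8: { [C → P . (] }  — shift
  I9: { [C → P ( .] }  — reduce
  I10: { [P → A C P .] }  — reduce
  I11: { [A → * P . g], [P → * P .] }  — shift, reduce

Conflict in state I3:
  Shift-reduce conflict between [P → * .] and [A → . * P g]
So the grammar is NOT LR(0).

Answer: No. Shift-reduce conflict between [P → * .] and [A → . * P g]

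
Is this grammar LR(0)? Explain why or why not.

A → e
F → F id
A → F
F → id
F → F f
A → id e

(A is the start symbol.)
No. Shift-reduce conflict between [A → F .] and [F → F . f]

A grammar is LR(0) if no state in the canonical LR(0) collection has:
  - both a shift item (dot before a terminal) and a complete item (shift-reduce conflict), or
  - two or more complete items (reduce-reduce conflict; the accept item [A' → A .] counts as a complete item here).

Augment with A' → A and build the canonical LR(0) collection (I0 = CLOSURE({[A' → . A]}), then GOTO on every symbol after a dot until no new states appear). It has 8 states:
  I0: { [A → . F], [A → . e], [A → . id e], [A' → . A], [F → . F f], [F → . F id], [F → . id] }  — shift
  I1: { [A' → A .] }  — accept
  I2: { [A → F .], [F → F . f], [F → F . id] }  — shift, reduce
  I3: { [A → e .] }  — reduce
  I4: { [A → id . e], [F → id .] }  — shift, reduce
  I5: { [A → id e .] }  — reduce
  I6: { [F → F f .] }  — reduce
  I7: { [F → F id .] }  — reduce

Conflict in state I2:
  Shift-reduce conflict between [A → F .] and [F → F . f]
So the grammar is NOT LR(0).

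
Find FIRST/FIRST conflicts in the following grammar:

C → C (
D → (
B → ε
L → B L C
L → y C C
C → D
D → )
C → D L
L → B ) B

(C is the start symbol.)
Yes. C → C '(' / C → D on { '(', ')' }; C → C '(' / C → D L on { '(', ')' }; C → D / C → D L on { '(', ')' }; L → B L C / L → y C C on { 'y' }; L → B L C / L → B ')' B on { ')' }

FIRST sets of the non-terminals at (or reachable through a nullable prefix from) the front of some alternative:
  FIRST(C) = { '(', ')' }
  FIRST(D) = { '(', ')' }
  FIRST(B) = { ε }
  FIRST(L) = { ')', 'y' }

Productions for C:
  C → C (: FIRST = { '(', ')' }
  C → D: FIRST = { '(', ')' }
  C → D L: FIRST = { '(', ')' }
Productions for D:
  D → (: FIRST = { '(' }
  D → ): FIRST = { ')' }
Productions for L:
  L → B L C: FIRST = { ')', 'y' }
  L → y C C: FIRST = { 'y' }
  L → B ) B: FIRST = { ')' }
B has only one production, so no FIRST/FIRST conflict is possible there.

Conflict for C: C → C ( and C → D
  Overlap: { '(', ')' }
Conflict for C: C → C ( and C → D L
  Overlap: { '(', ')' }
Conflict for C: C → D and C → D L
  Overlap: { '(', ')' }
Conflict for L: L → B L C and L → y C C
  Overlap: { 'y' }
Conflict for L: L → B L C and L → B ) B
  Overlap: { ')' }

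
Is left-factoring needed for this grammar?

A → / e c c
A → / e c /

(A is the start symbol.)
Left-factoring is needed when two productions for the same non-terminal
share a common prefix on the right-hand side.

Productions for A:
  A → / e c c
  A → / e c /

Found common prefix '/ e c' in productions for A

Answer: Yes, A has productions with common prefix '/ e c'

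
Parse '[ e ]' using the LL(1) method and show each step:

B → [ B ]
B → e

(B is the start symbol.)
LL(1) parsing maintains a stack (initially the start symbol over $) and the input. At each step: if the stack top is a terminal, match it against the current input token; if it is a non-terminal N, replace it with the RHS of M[N, lookahead] (the unique production whose predict set contains the lookahead).

Stack is shown with the top on the left.

Stack    Input    Action
------------------------
B $      [ e ] $  output B → [ B ]
[ B ] $  [ e ] $  match '['
B ] $    e ] $    output B → e
e ] $    e ] $    match 'e'
] $      ] $      match ']'
$        $        accept

The string is accepted.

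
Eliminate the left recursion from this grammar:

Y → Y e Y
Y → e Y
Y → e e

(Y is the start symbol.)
Y → e Y Y'
Y → e e Y'
Y' → e Y Y'
Y' → ε

Y is directly left-recursive. The standard transformation for
  A → A α₁ | ... | A α_m | β₁ | ... | β_n
is
  A  → β₁ A' | ... | β_n A'
  A' → α₁ A' | ... | α_m A' | ε

Y → e Y becomes Y → e Y Y'
Y → e e becomes Y → e e Y'
Y → Y e Y becomes Y' → e Y Y'
Add Y' → ε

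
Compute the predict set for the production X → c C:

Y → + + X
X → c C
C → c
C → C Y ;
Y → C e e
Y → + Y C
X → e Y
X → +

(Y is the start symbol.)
PREDICT(X → c C) = (FIRST(RHS) \ {ε}) ∪ (FOLLOW(X) if ε ∈ FIRST(RHS), i.e. RHS ⇒* ε)
FIRST(c C) = { 'c' }
ε ∉ FIRST(c C), so FOLLOW(X) is not added.
PREDICT(X → c C) = { 'c' }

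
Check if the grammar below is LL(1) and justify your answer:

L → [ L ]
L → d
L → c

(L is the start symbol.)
Yes, the grammar is LL(1).

For L:
  PREDICT(L → '[' L ']') = { '[' }
  PREDICT(L → d) = { 'd' }
  PREDICT(L → c) = { 'c' }

All predict sets are disjoint. The grammar IS LL(1).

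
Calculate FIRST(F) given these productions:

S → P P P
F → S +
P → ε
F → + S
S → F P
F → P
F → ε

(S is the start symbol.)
{ '+', ε }

FIRST sets of the other non-terminals involved (by the same procedure, iterated to a fixed point):
  FIRST(S) = { '+', ε }
  FIRST(P) = { ε }

From F → S +:
  - S is a non-terminal: add FIRST(S) \ {ε} = { '+' }
    S is nullable, so continue to the next symbol
  - '+' is a terminal: add '+' and stop
From F → + S:
  - '+' is a terminal: add '+' and stop
From F → P:
  - P is a non-terminal: add FIRST(P) \ {ε} = { }
    P is nullable and nothing follows, so the whole right-hand side can vanish: ε ∈ FIRST(F)
From F → ε:
  - ε-production, so ε ∈ FIRST(F)

Collecting: FIRST(F) = { '+', ε }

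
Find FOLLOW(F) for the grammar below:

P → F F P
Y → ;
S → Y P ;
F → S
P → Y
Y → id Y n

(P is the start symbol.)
{ ';', 'id' }

In P → F F P: F is followed by F P, add FIRST(F P) \ {ε} = { ';', 'id' }
In P → F F P: F is followed by P, add FIRST(P) \ {ε} = { ';', 'id' }

Taking the union: FOLLOW(F) = { ';', 'id' }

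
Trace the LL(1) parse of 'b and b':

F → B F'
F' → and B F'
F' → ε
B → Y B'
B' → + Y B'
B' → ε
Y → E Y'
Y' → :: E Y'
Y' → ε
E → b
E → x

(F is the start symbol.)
Stack is shown with the top on the left.

Stack         Input      Action
-------------------------------
F $           b and b $  output F → B F'
B F' $        b and b $  output B → Y B'
Y B' F' $     b and b $  output Y → E Y'
E Y' B' F' $  b and b $  output E → b
b Y' B' F' $  b and b $  match 'b'
Y' B' F' $    and b $    output Y' → ε
B' F' $       and b $    output B' → ε
F' $          and b $    output F' → and B F'
and B F' $    and b $    match 'and'
B F' $        b $        output B → Y B'
Y B' F' $     b $        output Y → E Y'
E Y' B' F' $  b $        output E → b
b Y' B' F' $  b $        match 'b'
Y' B' F' $    $          output Y' → ε
B' F' $       $          output B' → ε
F' $          $          output F' → ε
$             $          accept

The string is accepted.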